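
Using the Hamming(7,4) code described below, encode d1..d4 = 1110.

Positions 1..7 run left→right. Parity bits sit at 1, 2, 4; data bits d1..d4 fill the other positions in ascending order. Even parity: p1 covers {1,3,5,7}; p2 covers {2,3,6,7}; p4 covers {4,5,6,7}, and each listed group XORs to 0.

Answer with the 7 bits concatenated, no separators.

Place data at non-parity positions: p1 p2 1 p4 1 1 0
p1 (pos 1,3,5,7): XOR of data positions = 1⊕1⊕0 = 0
p2 (pos 2,3,6,7): XOR of data positions = 1⊕1⊕0 = 0
p4 (pos 4,5,6,7): XOR of data positions = 1⊕1⊕0 = 0
Codeword: 0010110

0010110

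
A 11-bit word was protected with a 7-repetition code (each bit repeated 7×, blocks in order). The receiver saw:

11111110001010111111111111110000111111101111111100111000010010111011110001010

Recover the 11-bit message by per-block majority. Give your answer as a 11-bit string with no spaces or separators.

10110110010

Block 1 (1111111): 7 ones → 1
Block 2 (0001010): 2 ones → 0
Block 3 (1111111): 7 ones → 1
Block 4 (1111111): 7 ones → 1
Block 5 (0000111): 3 ones → 0
Block 6 (1111011): 6 ones → 1
Block 7 (1111110): 6 ones → 1
Block 8 (0111000): 3 ones → 0
Block 9 (0100101): 3 ones → 0
Block 10 (1101111): 6 ones → 1
Block 11 (0001010): 2 ones → 0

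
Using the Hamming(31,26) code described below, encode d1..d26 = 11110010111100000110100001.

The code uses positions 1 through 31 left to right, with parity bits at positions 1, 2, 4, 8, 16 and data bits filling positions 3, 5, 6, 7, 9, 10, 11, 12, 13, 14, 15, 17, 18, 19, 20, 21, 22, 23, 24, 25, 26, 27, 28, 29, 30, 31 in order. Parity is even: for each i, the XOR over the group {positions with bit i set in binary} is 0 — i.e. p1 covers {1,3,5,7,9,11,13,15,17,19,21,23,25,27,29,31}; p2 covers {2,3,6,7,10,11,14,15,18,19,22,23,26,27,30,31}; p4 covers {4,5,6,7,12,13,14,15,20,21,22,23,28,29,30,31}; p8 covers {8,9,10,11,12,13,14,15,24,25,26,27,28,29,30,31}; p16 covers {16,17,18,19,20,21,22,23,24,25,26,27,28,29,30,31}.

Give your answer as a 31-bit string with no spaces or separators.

1110111100101111100000110100001

Place data at non-parity positions: p1 p2 1 p4 1 1 1 p8 0 0 1 0 1 1 1 p16 1 0 0 0 0 0 1 1 0 1 0 0 0 0 1
p1 (pos 1,3,5,7,9,11,13,15,17,19,21,23,25,27,29,31): XOR of data positions = 1⊕1⊕1⊕0⊕1⊕1⊕1⊕1⊕0⊕0⊕1⊕0⊕0⊕0⊕1 = 1
p2 (pos 2,3,6,7,10,11,14,15,18,19,22,23,26,27,30,31): XOR of data positions = 1⊕1⊕1⊕0⊕1⊕1⊕1⊕0⊕0⊕0⊕1⊕1⊕0⊕0⊕1 = 1
p4 (pos 4,5,6,7,12,13,14,15,20,21,22,23,28,29,30,31): XOR of data positions = 1⊕1⊕1⊕0⊕1⊕1⊕1⊕0⊕0⊕0⊕1⊕0⊕0⊕0⊕1 = 0
p8 (pos 8,9,10,11,12,13,14,15,24,25,26,27,28,29,30,31): XOR of data positions = 0⊕0⊕1⊕0⊕1⊕1⊕1⊕1⊕0⊕1⊕0⊕0⊕0⊕0⊕1 = 1
p16 (pos 16,17,18,19,20,21,22,23,24,25,26,27,28,29,30,31): XOR of data positions = 1⊕0⊕0⊕0⊕0⊕0⊕1⊕1⊕0⊕1⊕0⊕0⊕0⊕0⊕1 = 1
Codeword: 1110111100101111100000110100001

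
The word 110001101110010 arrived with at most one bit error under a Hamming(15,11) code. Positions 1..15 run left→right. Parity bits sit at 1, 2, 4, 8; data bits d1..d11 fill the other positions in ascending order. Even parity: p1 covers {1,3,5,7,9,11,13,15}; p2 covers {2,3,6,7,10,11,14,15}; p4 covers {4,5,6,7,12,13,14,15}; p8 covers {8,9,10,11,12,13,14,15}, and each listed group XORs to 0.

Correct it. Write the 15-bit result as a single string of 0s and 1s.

s1 (pos 1,3,5,7,9,11,13,15): 1⊕0⊕0⊕1⊕1⊕1⊕0⊕0 = 0
s2 (pos 2,3,6,7,10,11,14,15): 1⊕0⊕1⊕1⊕1⊕1⊕1⊕0 = 0
s4 (pos 4,5,6,7,12,13,14,15): 0⊕0⊕1⊕1⊕0⊕0⊕1⊕0 = 1
s8 (pos 8,9,10,11,12,13,14,15): 0⊕1⊕1⊕1⊕0⊕0⊕1⊕0 = 0
Syndrome s8…s1 = 0100 → error at position 4.
Flip position 4: 110001101110010 → 110101101110010

110101101110010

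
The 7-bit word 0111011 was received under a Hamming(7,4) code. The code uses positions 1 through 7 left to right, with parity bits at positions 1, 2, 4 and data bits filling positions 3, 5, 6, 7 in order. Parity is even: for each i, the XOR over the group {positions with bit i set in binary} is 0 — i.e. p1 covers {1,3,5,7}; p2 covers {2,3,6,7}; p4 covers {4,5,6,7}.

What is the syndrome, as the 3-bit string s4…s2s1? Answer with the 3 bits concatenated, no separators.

s1 (pos 1,3,5,7): 0⊕1⊕0⊕1 = 0
s2 (pos 2,3,6,7): 1⊕1⊕1⊕1 = 0
s4 (pos 4,5,6,7): 1⊕0⊕1⊕1 = 1
Syndrome s4…s1 = 100 → error at position 4.

100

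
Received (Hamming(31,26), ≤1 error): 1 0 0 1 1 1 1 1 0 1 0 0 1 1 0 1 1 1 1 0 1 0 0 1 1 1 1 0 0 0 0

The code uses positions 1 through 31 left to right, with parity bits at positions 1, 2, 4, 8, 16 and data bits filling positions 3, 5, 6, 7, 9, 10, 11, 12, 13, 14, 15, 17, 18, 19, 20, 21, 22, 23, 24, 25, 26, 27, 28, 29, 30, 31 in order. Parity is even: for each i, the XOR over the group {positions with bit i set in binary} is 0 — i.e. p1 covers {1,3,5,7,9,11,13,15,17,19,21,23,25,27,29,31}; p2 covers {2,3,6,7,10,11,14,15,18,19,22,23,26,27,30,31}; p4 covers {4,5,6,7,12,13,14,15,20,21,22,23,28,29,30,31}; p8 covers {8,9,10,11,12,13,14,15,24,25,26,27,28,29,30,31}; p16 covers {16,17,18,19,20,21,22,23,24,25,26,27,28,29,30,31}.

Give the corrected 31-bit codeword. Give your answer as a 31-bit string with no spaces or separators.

s1 (pos 1,3,5,7,9,11,13,15,17,19,21,23,25,27,29,31): 1⊕0⊕1⊕1⊕0⊕0⊕1⊕0⊕1⊕1⊕1⊕0⊕1⊕1⊕0⊕0 = 1
s2 (pos 2,3,6,7,10,11,14,15,18,19,22,23,26,27,30,31): 0⊕0⊕1⊕1⊕1⊕0⊕1⊕0⊕1⊕1⊕0⊕0⊕1⊕1⊕0⊕0 = 0
s4 (pos 4,5,6,7,12,13,14,15,20,21,22,23,28,29,30,31): 1⊕1⊕1⊕1⊕0⊕1⊕1⊕0⊕0⊕1⊕0⊕0⊕0⊕0⊕0⊕0 = 1
s8 (pos 8,9,10,11,12,13,14,15,24,25,26,27,28,29,30,31): 1⊕0⊕1⊕0⊕0⊕1⊕1⊕0⊕1⊕1⊕1⊕1⊕0⊕0⊕0⊕0 = 0
s16 (pos 16,17,18,19,20,21,22,23,24,25,26,27,28,29,30,31): 1⊕1⊕1⊕1⊕0⊕1⊕0⊕0⊕1⊕1⊕1⊕1⊕0⊕0⊕0⊕0 = 1
Syndrome s16…s1 = 10101 → error at position 21.
Flip position 21: 1001111101001101111010011110000 → 1001111101001101111000011110000

1001111101001101111000011110000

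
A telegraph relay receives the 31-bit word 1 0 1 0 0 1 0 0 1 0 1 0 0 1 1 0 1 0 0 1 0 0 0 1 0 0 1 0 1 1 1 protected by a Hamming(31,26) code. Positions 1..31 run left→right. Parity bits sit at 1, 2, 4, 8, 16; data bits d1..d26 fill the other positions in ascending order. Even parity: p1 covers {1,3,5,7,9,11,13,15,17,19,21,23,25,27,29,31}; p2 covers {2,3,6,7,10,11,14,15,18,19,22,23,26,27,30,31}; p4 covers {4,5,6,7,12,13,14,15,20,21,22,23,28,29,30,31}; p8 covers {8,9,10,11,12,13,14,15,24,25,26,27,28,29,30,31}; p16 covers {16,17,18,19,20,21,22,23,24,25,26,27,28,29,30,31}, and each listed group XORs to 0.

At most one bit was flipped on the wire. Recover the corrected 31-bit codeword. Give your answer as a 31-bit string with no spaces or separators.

s1 (pos 1,3,5,7,9,11,13,15,17,19,21,23,25,27,29,31): 1⊕1⊕0⊕0⊕1⊕1⊕0⊕1⊕1⊕0⊕0⊕0⊕0⊕1⊕1⊕1 = 1
s2 (pos 2,3,6,7,10,11,14,15,18,19,22,23,26,27,30,31): 0⊕1⊕1⊕0⊕0⊕1⊕1⊕1⊕0⊕0⊕0⊕0⊕0⊕1⊕1⊕1 = 0
s4 (pos 4,5,6,7,12,13,14,15,20,21,22,23,28,29,30,31): 0⊕0⊕1⊕0⊕0⊕0⊕1⊕1⊕1⊕0⊕0⊕0⊕0⊕1⊕1⊕1 = 1
s8 (pos 8,9,10,11,12,13,14,15,24,25,26,27,28,29,30,31): 0⊕1⊕0⊕1⊕0⊕0⊕1⊕1⊕1⊕0⊕0⊕1⊕0⊕1⊕1⊕1 = 1
s16 (pos 16,17,18,19,20,21,22,23,24,25,26,27,28,29,30,31): 0⊕1⊕0⊕0⊕1⊕0⊕0⊕0⊕1⊕0⊕0⊕1⊕0⊕1⊕1⊕1 = 1
Syndrome s16…s1 = 11101 → error at position 29.
Flip position 29: 1010010010100110100100010010111 → 1010010010100110100100010010011

1010010010100110100100010010011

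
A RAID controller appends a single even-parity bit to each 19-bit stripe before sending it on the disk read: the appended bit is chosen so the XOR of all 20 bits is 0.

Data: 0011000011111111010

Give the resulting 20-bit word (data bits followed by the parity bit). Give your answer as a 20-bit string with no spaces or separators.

XOR of the 19 data bits: 0⊕0⊕1⊕1⊕0⊕0⊕0⊕0⊕1⊕1⊕1⊕1⊕1⊕1⊕1⊕1⊕0⊕1⊕0 = 1
Parity bit = 1 (so all 20 bits XOR to 0).

00110000111111110101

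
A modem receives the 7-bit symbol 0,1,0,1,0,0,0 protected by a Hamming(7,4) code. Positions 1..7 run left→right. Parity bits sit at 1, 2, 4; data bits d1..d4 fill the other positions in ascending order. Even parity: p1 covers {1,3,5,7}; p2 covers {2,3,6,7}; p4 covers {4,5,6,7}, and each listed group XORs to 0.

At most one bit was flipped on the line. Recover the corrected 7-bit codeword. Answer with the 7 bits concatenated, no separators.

s1 (pos 1,3,5,7): 0⊕0⊕0⊕0 = 0
s2 (pos 2,3,6,7): 1⊕0⊕0⊕0 = 1
s4 (pos 4,5,6,7): 1⊕0⊕0⊕0 = 1
Syndrome s4…s1 = 110 → error at position 6.
Flip position 6: 0101000 → 0101010

0101010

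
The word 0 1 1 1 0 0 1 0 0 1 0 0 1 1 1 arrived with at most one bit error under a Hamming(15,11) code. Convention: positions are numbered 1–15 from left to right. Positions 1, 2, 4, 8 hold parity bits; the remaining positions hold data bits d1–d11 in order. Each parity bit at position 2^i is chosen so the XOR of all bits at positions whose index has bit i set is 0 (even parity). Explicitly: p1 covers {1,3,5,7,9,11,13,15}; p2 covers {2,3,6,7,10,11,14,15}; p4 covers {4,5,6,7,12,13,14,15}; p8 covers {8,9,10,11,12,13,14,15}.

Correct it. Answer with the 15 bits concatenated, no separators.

s1 (pos 1,3,5,7,9,11,13,15): 0⊕1⊕0⊕1⊕0⊕0⊕1⊕1 = 0
s2 (pos 2,3,6,7,10,11,14,15): 1⊕1⊕0⊕1⊕1⊕0⊕1⊕1 = 0
s4 (pos 4,5,6,7,12,13,14,15): 1⊕0⊕0⊕1⊕0⊕1⊕1⊕1 = 1
s8 (pos 8,9,10,11,12,13,14,15): 0⊕0⊕1⊕0⊕0⊕1⊕1⊕1 = 0
Syndrome s8…s1 = 0100 → error at position 4.
Flip position 4: 011100100100111 → 011000100100111

011000100100111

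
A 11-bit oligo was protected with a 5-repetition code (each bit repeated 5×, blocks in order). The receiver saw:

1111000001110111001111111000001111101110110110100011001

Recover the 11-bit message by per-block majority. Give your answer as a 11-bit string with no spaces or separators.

10111011101

Block 1 (11110): 4 ones → 1
Block 2 (00001): 1 one → 0
Block 3 (11011): 4 ones → 1
Block 4 (10011): 3 ones → 1
Block 5 (11111): 5 ones → 1
Block 6 (00000): 0 ones → 0
Block 7 (11111): 5 ones → 1
Block 8 (01110): 3 ones → 1
Block 9 (11011): 4 ones → 1
Block 10 (01000): 1 one → 0
Block 11 (11001): 3 ones → 1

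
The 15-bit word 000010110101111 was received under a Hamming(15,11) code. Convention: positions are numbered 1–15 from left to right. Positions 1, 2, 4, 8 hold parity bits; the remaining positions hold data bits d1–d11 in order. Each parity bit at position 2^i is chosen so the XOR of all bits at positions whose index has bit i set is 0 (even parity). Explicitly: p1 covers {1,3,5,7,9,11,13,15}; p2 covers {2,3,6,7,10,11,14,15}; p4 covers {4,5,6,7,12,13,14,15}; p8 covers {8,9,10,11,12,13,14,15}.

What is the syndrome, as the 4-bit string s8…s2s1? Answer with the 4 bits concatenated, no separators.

s1 (pos 1,3,5,7,9,11,13,15): 0⊕0⊕1⊕1⊕0⊕0⊕1⊕1 = 0
s2 (pos 2,3,6,7,10,11,14,15): 0⊕0⊕0⊕1⊕1⊕0⊕1⊕1 = 0
s4 (pos 4,5,6,7,12,13,14,15): 0⊕1⊕0⊕1⊕1⊕1⊕1⊕1 = 0
s8 (pos 8,9,10,11,12,13,14,15): 1⊕0⊕1⊕0⊕1⊕1⊕1⊕1 = 0
Syndrome s8…s1 = 0000 → no error.

0000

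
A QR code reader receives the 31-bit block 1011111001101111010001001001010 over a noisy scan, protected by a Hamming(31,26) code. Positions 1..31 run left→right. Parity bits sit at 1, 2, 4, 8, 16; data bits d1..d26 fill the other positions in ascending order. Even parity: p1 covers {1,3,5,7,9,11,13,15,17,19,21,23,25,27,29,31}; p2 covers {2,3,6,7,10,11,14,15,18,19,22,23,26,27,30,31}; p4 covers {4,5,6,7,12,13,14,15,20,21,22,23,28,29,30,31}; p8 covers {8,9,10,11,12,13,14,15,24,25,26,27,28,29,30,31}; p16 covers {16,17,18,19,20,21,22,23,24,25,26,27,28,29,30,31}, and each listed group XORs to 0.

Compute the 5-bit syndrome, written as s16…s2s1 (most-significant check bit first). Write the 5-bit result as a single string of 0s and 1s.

00000

s1 (pos 1,3,5,7,9,11,13,15,17,19,21,23,25,27,29,31): 1⊕1⊕1⊕1⊕0⊕1⊕1⊕1⊕0⊕0⊕0⊕0⊕1⊕0⊕0⊕0 = 0
s2 (pos 2,3,6,7,10,11,14,15,18,19,22,23,26,27,30,31): 0⊕1⊕1⊕1⊕1⊕1⊕1⊕1⊕1⊕0⊕1⊕0⊕0⊕0⊕1⊕0 = 0
s4 (pos 4,5,6,7,12,13,14,15,20,21,22,23,28,29,30,31): 1⊕1⊕1⊕1⊕0⊕1⊕1⊕1⊕0⊕0⊕1⊕0⊕1⊕0⊕1⊕0 = 0
s8 (pos 8,9,10,11,12,13,14,15,24,25,26,27,28,29,30,31): 0⊕0⊕1⊕1⊕0⊕1⊕1⊕1⊕0⊕1⊕0⊕0⊕1⊕0⊕1⊕0 = 0
s16 (pos 16,17,18,19,20,21,22,23,24,25,26,27,28,29,30,31): 1⊕0⊕1⊕0⊕0⊕0⊕1⊕0⊕0⊕1⊕0⊕0⊕1⊕0⊕1⊕0 = 0
Syndrome s16…s1 = 00000 → no error.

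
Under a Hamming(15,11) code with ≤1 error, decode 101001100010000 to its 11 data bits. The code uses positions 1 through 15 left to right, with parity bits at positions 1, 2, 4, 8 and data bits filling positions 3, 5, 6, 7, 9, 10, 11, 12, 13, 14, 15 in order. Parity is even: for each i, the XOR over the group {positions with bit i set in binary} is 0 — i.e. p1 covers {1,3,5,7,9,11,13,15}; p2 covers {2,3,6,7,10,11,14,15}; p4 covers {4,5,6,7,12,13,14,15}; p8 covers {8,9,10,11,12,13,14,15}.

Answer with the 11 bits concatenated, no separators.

s1 (pos 1,3,5,7,9,11,13,15): 1⊕1⊕0⊕1⊕0⊕1⊕0⊕0 = 0
s2 (pos 2,3,6,7,10,11,14,15): 0⊕1⊕1⊕1⊕0⊕1⊕0⊕0 = 0
s4 (pos 4,5,6,7,12,13,14,15): 0⊕0⊕1⊕1⊕0⊕0⊕0⊕0 = 0
s8 (pos 8,9,10,11,12,13,14,15): 0⊕0⊕0⊕1⊕0⊕0⊕0⊕0 = 1
Syndrome s8…s1 = 1000 → error at position 8.
Flip position 8: 101001100010000 → 101001110010000
Read data bits from positions 3,5,6,7,9,10,11,12,13,14,15: 10110010000

10110010000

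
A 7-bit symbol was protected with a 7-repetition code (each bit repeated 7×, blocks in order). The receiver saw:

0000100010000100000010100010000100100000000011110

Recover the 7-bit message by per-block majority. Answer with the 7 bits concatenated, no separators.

0000001

Block 1 (0000100): 1 one → 0
Block 2 (0100001): 2 ones → 0
Block 3 (0000001): 1 one → 0
Block 4 (0100010): 2 ones → 0
Block 5 (0001001): 2 ones → 0
Block 6 (0000000): 0 ones → 0
Block 7 (0011110): 4 ones → 1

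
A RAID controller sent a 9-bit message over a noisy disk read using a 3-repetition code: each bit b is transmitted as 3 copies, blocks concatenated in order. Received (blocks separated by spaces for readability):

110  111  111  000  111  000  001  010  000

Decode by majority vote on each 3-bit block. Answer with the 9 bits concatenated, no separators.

Block 1 (110): 2 ones → 1
Block 2 (111): 3 ones → 1
Block 3 (111): 3 ones → 1
Block 4 (000): 0 ones → 0
Block 5 (111): 3 ones → 1
Block 6 (000): 0 ones → 0
Block 7 (001): 1 one → 0
Block 8 (010): 1 one → 0
Block 9 (000): 0 ones → 0

111010000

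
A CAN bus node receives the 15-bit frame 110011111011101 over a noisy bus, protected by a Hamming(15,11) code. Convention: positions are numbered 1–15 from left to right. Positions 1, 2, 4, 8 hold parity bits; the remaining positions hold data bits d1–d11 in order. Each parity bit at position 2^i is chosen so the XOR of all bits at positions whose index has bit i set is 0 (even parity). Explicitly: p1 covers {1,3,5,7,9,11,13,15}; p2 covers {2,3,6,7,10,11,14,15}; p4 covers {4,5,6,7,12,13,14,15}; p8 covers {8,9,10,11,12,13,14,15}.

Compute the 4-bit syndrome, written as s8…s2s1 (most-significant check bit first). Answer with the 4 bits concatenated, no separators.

s1 (pos 1,3,5,7,9,11,13,15): 1⊕0⊕1⊕1⊕1⊕1⊕1⊕1 = 1
s2 (pos 2,3,6,7,10,11,14,15): 1⊕0⊕1⊕1⊕0⊕1⊕0⊕1 = 1
s4 (pos 4,5,6,7,12,13,14,15): 0⊕1⊕1⊕1⊕1⊕1⊕0⊕1 = 0
s8 (pos 8,9,10,11,12,13,14,15): 1⊕1⊕0⊕1⊕1⊕1⊕0⊕1 = 0
Syndrome s8…s1 = 0011 → error at position 3.

0011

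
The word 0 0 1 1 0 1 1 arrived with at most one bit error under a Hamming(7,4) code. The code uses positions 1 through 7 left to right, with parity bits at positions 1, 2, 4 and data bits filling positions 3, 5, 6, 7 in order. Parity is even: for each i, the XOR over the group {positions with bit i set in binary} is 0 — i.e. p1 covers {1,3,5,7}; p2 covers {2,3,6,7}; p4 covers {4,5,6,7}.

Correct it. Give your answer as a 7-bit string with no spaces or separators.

s1 (pos 1,3,5,7): 0⊕1⊕0⊕1 = 0
s2 (pos 2,3,6,7): 0⊕1⊕1⊕1 = 1
s4 (pos 4,5,6,7): 1⊕0⊕1⊕1 = 1
Syndrome s4…s1 = 110 → error at position 6.
Flip position 6: 0011011 → 0011001

0011001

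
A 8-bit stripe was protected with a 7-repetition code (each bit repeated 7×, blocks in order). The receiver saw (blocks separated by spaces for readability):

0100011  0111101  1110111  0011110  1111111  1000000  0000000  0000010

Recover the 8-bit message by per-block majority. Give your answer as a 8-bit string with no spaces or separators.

01111000

Block 1 (0100011): 3 ones → 0
Block 2 (0111101): 5 ones → 1
Block 3 (1110111): 6 ones → 1
Block 4 (0011110): 4 ones → 1
Block 5 (1111111): 7 ones → 1
Block 6 (1000000): 1 one → 0
Block 7 (0000000): 0 ones → 0
Block 8 (0000010): 1 one → 0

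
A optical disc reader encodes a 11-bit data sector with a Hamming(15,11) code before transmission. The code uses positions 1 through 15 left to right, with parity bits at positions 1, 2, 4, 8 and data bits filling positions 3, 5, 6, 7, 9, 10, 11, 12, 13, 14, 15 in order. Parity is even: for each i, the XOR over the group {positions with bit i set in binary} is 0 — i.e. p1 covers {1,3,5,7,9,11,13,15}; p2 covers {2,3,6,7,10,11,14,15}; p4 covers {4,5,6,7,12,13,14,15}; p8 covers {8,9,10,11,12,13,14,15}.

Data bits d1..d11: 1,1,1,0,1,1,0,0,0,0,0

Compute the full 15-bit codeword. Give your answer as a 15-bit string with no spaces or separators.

Place data at non-parity positions: p1 p2 1 p4 1 1 0 p8 1 1 0 0 0 0 0
p1 (pos 1,3,5,7,9,11,13,15): XOR of data positions = 1⊕1⊕0⊕1⊕0⊕0⊕0 = 1
p2 (pos 2,3,6,7,10,11,14,15): XOR of data positions = 1⊕1⊕0⊕1⊕0⊕0⊕0 = 1
p4 (pos 4,5,6,7,12,13,14,15): XOR of data positions = 1⊕1⊕0⊕0⊕0⊕0⊕0 = 0
p8 (pos 8,9,10,11,12,13,14,15): XOR of data positions = 1⊕1⊕0⊕0⊕0⊕0⊕0 = 0
Codeword: 111011001100000

111011001100000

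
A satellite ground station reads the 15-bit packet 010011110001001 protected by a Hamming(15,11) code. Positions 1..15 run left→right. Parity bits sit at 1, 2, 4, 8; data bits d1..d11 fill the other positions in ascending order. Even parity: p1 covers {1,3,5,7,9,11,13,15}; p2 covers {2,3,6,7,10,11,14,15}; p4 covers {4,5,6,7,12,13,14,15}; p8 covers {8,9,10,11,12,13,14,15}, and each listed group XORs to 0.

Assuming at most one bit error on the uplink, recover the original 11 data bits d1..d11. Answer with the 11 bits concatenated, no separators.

01110001101

s1 (pos 1,3,5,7,9,11,13,15): 0⊕0⊕1⊕1⊕0⊕0⊕0⊕1 = 1
s2 (pos 2,3,6,7,10,11,14,15): 1⊕0⊕1⊕1⊕0⊕0⊕0⊕1 = 0
s4 (pos 4,5,6,7,12,13,14,15): 0⊕1⊕1⊕1⊕1⊕0⊕0⊕1 = 1
s8 (pos 8,9,10,11,12,13,14,15): 1⊕0⊕0⊕0⊕1⊕0⊕0⊕1 = 1
Syndrome s8…s1 = 1101 → error at position 13.
Flip position 13: 010011110001001 → 010011110001101
Read data bits from positions 3,5,6,7,9,10,11,12,13,14,15: 01110001101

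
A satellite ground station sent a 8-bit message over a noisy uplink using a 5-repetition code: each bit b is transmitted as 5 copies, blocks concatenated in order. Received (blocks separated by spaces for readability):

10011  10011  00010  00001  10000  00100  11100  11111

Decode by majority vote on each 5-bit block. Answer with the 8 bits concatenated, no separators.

Block 1 (10011): 3 ones → 1
Block 2 (10011): 3 ones → 1
Block 3 (00010): 1 one → 0
Block 4 (00001): 1 one → 0
Block 5 (10000): 1 one → 0
Block 6 (00100): 1 one → 0
Block 7 (11100): 3 ones → 1
Block 8 (11111): 5 ones → 1

11000011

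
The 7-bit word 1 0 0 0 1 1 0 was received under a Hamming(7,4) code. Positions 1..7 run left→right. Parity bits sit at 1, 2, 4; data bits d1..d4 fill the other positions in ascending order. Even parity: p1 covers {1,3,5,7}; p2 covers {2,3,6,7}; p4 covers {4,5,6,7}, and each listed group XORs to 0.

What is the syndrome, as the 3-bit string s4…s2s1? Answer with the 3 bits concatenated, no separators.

s1 (pos 1,3,5,7): 1⊕0⊕1⊕0 = 0
s2 (pos 2,3,6,7): 0⊕0⊕1⊕0 = 1
s4 (pos 4,5,6,7): 0⊕1⊕1⊕0 = 0
Syndrome s4…s1 = 010 → error at position 2.

010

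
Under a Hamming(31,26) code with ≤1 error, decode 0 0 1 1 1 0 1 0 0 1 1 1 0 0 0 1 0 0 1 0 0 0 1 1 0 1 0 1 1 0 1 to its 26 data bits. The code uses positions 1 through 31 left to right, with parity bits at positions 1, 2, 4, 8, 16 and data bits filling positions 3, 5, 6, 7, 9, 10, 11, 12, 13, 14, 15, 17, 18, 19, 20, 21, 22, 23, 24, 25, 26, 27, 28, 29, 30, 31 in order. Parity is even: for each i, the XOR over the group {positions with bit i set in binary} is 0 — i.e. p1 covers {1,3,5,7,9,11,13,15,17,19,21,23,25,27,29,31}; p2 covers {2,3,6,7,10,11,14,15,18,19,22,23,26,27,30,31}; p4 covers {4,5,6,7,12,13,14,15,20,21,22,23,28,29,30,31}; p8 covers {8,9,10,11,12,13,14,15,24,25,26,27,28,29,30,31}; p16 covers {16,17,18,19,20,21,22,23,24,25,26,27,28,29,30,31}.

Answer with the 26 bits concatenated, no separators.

11010111000001000110101101

s1 (pos 1,3,5,7,9,11,13,15,17,19,21,23,25,27,29,31): 0⊕1⊕1⊕1⊕0⊕1⊕0⊕0⊕0⊕1⊕0⊕1⊕0⊕0⊕1⊕1 = 0
s2 (pos 2,3,6,7,10,11,14,15,18,19,22,23,26,27,30,31): 0⊕1⊕0⊕1⊕1⊕1⊕0⊕0⊕0⊕1⊕0⊕1⊕1⊕0⊕0⊕1 = 0
s4 (pos 4,5,6,7,12,13,14,15,20,21,22,23,28,29,30,31): 1⊕1⊕0⊕1⊕1⊕0⊕0⊕0⊕0⊕0⊕0⊕1⊕1⊕1⊕0⊕1 = 0
s8 (pos 8,9,10,11,12,13,14,15,24,25,26,27,28,29,30,31): 0⊕0⊕1⊕1⊕1⊕0⊕0⊕0⊕1⊕0⊕1⊕0⊕1⊕1⊕0⊕1 = 0
s16 (pos 16,17,18,19,20,21,22,23,24,25,26,27,28,29,30,31): 1⊕0⊕0⊕1⊕0⊕0⊕0⊕1⊕1⊕0⊕1⊕0⊕1⊕1⊕0⊕1 = 0
Syndrome s16…s1 = 00000 → no error.
Read data bits from positions 3,5,6,7,9,10,11,12,13,14,15,17,18,19,20,21,22,23,24,25,26,27,28,29,30,31: 11010111000001000110101101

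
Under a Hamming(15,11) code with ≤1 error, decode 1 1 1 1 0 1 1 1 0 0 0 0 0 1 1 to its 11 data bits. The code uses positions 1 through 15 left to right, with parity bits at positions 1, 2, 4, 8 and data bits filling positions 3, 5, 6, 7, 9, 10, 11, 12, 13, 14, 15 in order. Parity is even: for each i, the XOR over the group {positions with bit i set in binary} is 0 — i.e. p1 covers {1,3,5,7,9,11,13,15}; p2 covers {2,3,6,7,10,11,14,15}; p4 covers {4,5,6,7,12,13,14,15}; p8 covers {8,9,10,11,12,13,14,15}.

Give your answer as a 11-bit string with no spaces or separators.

10110001011

s1 (pos 1,3,5,7,9,11,13,15): 1⊕1⊕0⊕1⊕0⊕0⊕0⊕1 = 0
s2 (pos 2,3,6,7,10,11,14,15): 1⊕1⊕1⊕1⊕0⊕0⊕1⊕1 = 0
s4 (pos 4,5,6,7,12,13,14,15): 1⊕0⊕1⊕1⊕0⊕0⊕1⊕1 = 1
s8 (pos 8,9,10,11,12,13,14,15): 1⊕0⊕0⊕0⊕0⊕0⊕1⊕1 = 1
Syndrome s8…s1 = 1100 → error at position 12.
Flip position 12: 111101110000011 → 111101110001011
Read data bits from positions 3,5,6,7,9,10,11,12,13,14,15: 10110001011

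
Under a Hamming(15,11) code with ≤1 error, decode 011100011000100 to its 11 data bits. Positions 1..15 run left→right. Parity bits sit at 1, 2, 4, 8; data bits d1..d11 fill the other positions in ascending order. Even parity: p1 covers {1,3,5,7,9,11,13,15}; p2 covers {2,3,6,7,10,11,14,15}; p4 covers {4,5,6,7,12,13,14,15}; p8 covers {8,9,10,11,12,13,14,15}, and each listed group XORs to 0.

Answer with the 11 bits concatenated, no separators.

10000000100

s1 (pos 1,3,5,7,9,11,13,15): 0⊕1⊕0⊕0⊕1⊕0⊕1⊕0 = 1
s2 (pos 2,3,6,7,10,11,14,15): 1⊕1⊕0⊕0⊕0⊕0⊕0⊕0 = 0
s4 (pos 4,5,6,7,12,13,14,15): 1⊕0⊕0⊕0⊕0⊕1⊕0⊕0 = 0
s8 (pos 8,9,10,11,12,13,14,15): 1⊕1⊕0⊕0⊕0⊕1⊕0⊕0 = 1
Syndrome s8…s1 = 1001 → error at position 9.
Flip position 9: 011100011000100 → 011100010000100
Read data bits from positions 3,5,6,7,9,10,11,12,13,14,15: 10000000100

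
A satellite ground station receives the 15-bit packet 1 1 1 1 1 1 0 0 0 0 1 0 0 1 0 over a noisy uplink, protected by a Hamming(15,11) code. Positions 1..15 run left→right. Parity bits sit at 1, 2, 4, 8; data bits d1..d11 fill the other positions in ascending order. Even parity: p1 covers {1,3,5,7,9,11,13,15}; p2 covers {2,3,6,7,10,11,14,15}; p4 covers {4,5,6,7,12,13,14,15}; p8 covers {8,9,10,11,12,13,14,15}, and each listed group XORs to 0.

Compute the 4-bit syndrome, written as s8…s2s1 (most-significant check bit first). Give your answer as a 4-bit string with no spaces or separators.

0010

s1 (pos 1,3,5,7,9,11,13,15): 1⊕1⊕1⊕0⊕0⊕1⊕0⊕0 = 0
s2 (pos 2,3,6,7,10,11,14,15): 1⊕1⊕1⊕0⊕0⊕1⊕1⊕0 = 1
s4 (pos 4,5,6,7,12,13,14,15): 1⊕1⊕1⊕0⊕0⊕0⊕1⊕0 = 0
s8 (pos 8,9,10,11,12,13,14,15): 0⊕0⊕0⊕1⊕0⊕0⊕1⊕0 = 0
Syndrome s8…s1 = 0010 → error at position 2.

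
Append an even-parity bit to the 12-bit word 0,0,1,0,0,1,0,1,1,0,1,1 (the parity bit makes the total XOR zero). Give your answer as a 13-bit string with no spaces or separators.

XOR of the 12 data bits: 0⊕0⊕1⊕0⊕0⊕1⊕0⊕1⊕1⊕0⊕1⊕1 = 0
Parity bit = 0 (so all 13 bits XOR to 0).

0010010110110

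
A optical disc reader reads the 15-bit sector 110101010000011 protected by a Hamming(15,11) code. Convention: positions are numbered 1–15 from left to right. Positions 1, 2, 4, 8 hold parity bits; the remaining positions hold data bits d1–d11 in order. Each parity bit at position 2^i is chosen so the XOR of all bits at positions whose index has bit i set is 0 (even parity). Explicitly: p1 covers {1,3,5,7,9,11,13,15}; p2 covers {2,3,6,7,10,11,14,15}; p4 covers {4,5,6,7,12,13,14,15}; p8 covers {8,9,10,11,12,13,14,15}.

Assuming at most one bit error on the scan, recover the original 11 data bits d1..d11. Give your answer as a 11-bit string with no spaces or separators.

00100000011

s1 (pos 1,3,5,7,9,11,13,15): 1⊕0⊕0⊕0⊕0⊕0⊕0⊕1 = 0
s2 (pos 2,3,6,7,10,11,14,15): 1⊕0⊕1⊕0⊕0⊕0⊕1⊕1 = 0
s4 (pos 4,5,6,7,12,13,14,15): 1⊕0⊕1⊕0⊕0⊕0⊕1⊕1 = 0
s8 (pos 8,9,10,11,12,13,14,15): 1⊕0⊕0⊕0⊕0⊕0⊕1⊕1 = 1
Syndrome s8…s1 = 1000 → error at position 8.
Flip position 8: 110101010000011 → 110101000000011
Read data bits from positions 3,5,6,7,9,10,11,12,13,14,15: 00100000011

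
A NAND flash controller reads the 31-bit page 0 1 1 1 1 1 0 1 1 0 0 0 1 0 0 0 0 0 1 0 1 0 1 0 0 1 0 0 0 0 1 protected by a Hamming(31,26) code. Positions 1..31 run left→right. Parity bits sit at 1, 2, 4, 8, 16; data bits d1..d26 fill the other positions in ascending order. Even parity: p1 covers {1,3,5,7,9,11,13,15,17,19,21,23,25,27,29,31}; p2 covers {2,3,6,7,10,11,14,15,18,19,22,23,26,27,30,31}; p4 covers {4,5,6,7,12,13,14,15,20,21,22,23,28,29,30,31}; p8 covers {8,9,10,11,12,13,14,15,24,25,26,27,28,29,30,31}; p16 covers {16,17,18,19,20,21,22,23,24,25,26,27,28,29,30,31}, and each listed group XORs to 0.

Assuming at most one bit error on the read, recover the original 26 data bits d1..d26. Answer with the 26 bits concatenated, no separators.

11101000100001010100100011

s1 (pos 1,3,5,7,9,11,13,15,17,19,21,23,25,27,29,31): 0⊕1⊕1⊕0⊕1⊕0⊕1⊕0⊕0⊕1⊕1⊕1⊕0⊕0⊕0⊕1 = 0
s2 (pos 2,3,6,7,10,11,14,15,18,19,22,23,26,27,30,31): 1⊕1⊕1⊕0⊕0⊕0⊕0⊕0⊕0⊕1⊕0⊕1⊕1⊕0⊕0⊕1 = 1
s4 (pos 4,5,6,7,12,13,14,15,20,21,22,23,28,29,30,31): 1⊕1⊕1⊕0⊕0⊕1⊕0⊕0⊕0⊕1⊕0⊕1⊕0⊕0⊕0⊕1 = 1
s8 (pos 8,9,10,11,12,13,14,15,24,25,26,27,28,29,30,31): 1⊕1⊕0⊕0⊕0⊕1⊕0⊕0⊕0⊕0⊕1⊕0⊕0⊕0⊕0⊕1 = 1
s16 (pos 16,17,18,19,20,21,22,23,24,25,26,27,28,29,30,31): 0⊕0⊕0⊕1⊕0⊕1⊕0⊕1⊕0⊕0⊕1⊕0⊕0⊕0⊕0⊕1 = 1
Syndrome s16…s1 = 11110 → error at position 30.
Flip position 30: 0111110110001000001010100100001 → 0111110110001000001010100100011
Read data bits from positions 3,5,6,7,9,10,11,12,13,14,15,17,18,19,20,21,22,23,24,25,26,27,28,29,30,31: 11101000100001010100100011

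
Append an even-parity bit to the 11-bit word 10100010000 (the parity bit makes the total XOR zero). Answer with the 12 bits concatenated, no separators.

101000100001

XOR of the 11 data bits: 1⊕0⊕1⊕0⊕0⊕0⊕1⊕0⊕0⊕0⊕0 = 1
Parity bit = 1 (so all 12 bits XOR to 0).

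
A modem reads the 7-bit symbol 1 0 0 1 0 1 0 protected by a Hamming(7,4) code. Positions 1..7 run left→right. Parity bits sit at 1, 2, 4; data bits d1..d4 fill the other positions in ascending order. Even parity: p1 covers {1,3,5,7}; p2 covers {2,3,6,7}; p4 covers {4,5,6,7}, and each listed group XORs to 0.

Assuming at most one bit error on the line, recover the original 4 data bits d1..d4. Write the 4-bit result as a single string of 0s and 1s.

s1 (pos 1,3,5,7): 1⊕0⊕0⊕0 = 1
s2 (pos 2,3,6,7): 0⊕0⊕1⊕0 = 1
s4 (pos 4,5,6,7): 1⊕0⊕1⊕0 = 0
Syndrome s4…s1 = 011 → error at position 3.
Flip position 3: 1001010 → 1011010
Read data bits from positions 3,5,6,7: 1010

1010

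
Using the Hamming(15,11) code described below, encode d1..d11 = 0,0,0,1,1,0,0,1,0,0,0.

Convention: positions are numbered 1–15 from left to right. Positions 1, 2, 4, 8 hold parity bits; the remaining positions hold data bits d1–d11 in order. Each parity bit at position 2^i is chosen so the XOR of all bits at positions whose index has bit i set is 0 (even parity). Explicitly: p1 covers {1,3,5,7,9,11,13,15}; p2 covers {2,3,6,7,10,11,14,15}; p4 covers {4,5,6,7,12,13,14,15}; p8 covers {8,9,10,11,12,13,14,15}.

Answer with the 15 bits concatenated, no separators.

Place data at non-parity positions: p1 p2 0 p4 0 0 1 p8 1 0 0 1 0 0 0
p1 (pos 1,3,5,7,9,11,13,15): XOR of data positions = 0⊕0⊕1⊕1⊕0⊕0⊕0 = 0
p2 (pos 2,3,6,7,10,11,14,15): XOR of data positions = 0⊕0⊕1⊕0⊕0⊕0⊕0 = 1
p4 (pos 4,5,6,7,12,13,14,15): XOR of data positions = 0⊕0⊕1⊕1⊕0⊕0⊕0 = 0
p8 (pos 8,9,10,11,12,13,14,15): XOR of data positions = 1⊕0⊕0⊕1⊕0⊕0⊕0 = 0
Codeword: 010000101001000

010000101001000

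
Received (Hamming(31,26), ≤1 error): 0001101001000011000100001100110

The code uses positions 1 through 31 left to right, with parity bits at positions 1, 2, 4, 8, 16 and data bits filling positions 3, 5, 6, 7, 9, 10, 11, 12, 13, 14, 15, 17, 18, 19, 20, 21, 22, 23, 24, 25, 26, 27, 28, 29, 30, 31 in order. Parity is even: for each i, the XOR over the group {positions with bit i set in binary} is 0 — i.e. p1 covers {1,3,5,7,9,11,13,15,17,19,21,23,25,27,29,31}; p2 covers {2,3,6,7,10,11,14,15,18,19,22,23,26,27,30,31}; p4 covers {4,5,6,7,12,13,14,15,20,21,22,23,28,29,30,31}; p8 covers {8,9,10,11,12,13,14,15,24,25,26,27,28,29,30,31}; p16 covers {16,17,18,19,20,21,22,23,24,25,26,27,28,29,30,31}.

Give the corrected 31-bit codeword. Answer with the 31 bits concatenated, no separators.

0001100001000011000100001100110

s1 (pos 1,3,5,7,9,11,13,15,17,19,21,23,25,27,29,31): 0⊕0⊕1⊕1⊕0⊕0⊕0⊕1⊕0⊕0⊕0⊕0⊕1⊕0⊕1⊕0 = 1
s2 (pos 2,3,6,7,10,11,14,15,18,19,22,23,26,27,30,31): 0⊕0⊕0⊕1⊕1⊕0⊕0⊕1⊕0⊕0⊕0⊕0⊕1⊕0⊕1⊕0 = 1
s4 (pos 4,5,6,7,12,13,14,15,20,21,22,23,28,29,30,31): 1⊕1⊕0⊕1⊕0⊕0⊕0⊕1⊕1⊕0⊕0⊕0⊕0⊕1⊕1⊕0 = 1
s8 (pos 8,9,10,11,12,13,14,15,24,25,26,27,28,29,30,31): 0⊕0⊕1⊕0⊕0⊕0⊕0⊕1⊕0⊕1⊕1⊕0⊕0⊕1⊕1⊕0 = 0
s16 (pos 16,17,18,19,20,21,22,23,24,25,26,27,28,29,30,31): 1⊕0⊕0⊕0⊕1⊕0⊕0⊕0⊕0⊕1⊕1⊕0⊕0⊕1⊕1⊕0 = 0
Syndrome s16…s1 = 00111 → error at position 7.
Flip position 7: 0001101001000011000100001100110 → 0001100001000011000100001100110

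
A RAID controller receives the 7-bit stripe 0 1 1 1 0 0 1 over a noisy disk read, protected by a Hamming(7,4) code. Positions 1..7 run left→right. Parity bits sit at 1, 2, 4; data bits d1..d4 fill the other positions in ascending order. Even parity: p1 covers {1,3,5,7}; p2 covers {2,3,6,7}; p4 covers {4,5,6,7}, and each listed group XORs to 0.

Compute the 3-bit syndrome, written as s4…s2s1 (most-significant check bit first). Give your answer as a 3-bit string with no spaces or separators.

s1 (pos 1,3,5,7): 0⊕1⊕0⊕1 = 0
s2 (pos 2,3,6,7): 1⊕1⊕0⊕1 = 1
s4 (pos 4,5,6,7): 1⊕0⊕0⊕1 = 0
Syndrome s4…s1 = 010 → error at position 2.

010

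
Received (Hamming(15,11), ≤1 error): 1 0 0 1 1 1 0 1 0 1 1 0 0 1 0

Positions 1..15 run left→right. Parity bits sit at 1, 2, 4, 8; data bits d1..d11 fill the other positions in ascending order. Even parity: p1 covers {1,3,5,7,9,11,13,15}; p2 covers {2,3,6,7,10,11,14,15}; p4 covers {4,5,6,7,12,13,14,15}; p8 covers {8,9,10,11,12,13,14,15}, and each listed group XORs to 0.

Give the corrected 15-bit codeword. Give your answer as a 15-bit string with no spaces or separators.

000111010110010

s1 (pos 1,3,5,7,9,11,13,15): 1⊕0⊕1⊕0⊕0⊕1⊕0⊕0 = 1
s2 (pos 2,3,6,7,10,11,14,15): 0⊕0⊕1⊕0⊕1⊕1⊕1⊕0 = 0
s4 (pos 4,5,6,7,12,13,14,15): 1⊕1⊕1⊕0⊕0⊕0⊕1⊕0 = 0
s8 (pos 8,9,10,11,12,13,14,15): 1⊕0⊕1⊕1⊕0⊕0⊕1⊕0 = 0
Syndrome s8…s1 = 0001 → error at position 1.
Flip position 1: 100111010110010 → 000111010110010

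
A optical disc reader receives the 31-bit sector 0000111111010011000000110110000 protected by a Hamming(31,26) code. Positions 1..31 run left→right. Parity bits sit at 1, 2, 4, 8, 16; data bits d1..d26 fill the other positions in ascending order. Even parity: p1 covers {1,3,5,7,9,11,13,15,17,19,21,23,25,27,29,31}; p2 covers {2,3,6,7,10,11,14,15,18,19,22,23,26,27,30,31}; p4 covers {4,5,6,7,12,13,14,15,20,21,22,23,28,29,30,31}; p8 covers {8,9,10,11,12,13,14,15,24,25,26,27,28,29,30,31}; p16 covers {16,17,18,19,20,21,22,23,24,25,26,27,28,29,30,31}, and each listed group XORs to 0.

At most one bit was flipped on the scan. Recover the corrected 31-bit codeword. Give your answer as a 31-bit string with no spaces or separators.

s1 (pos 1,3,5,7,9,11,13,15,17,19,21,23,25,27,29,31): 0⊕0⊕1⊕1⊕1⊕0⊕0⊕1⊕0⊕0⊕0⊕1⊕0⊕1⊕0⊕0 = 0
s2 (pos 2,3,6,7,10,11,14,15,18,19,22,23,26,27,30,31): 0⊕0⊕1⊕1⊕1⊕0⊕0⊕1⊕0⊕0⊕0⊕1⊕1⊕1⊕0⊕0 = 1
s4 (pos 4,5,6,7,12,13,14,15,20,21,22,23,28,29,30,31): 0⊕1⊕1⊕1⊕1⊕0⊕0⊕1⊕0⊕0⊕0⊕1⊕0⊕0⊕0⊕0 = 0
s8 (pos 8,9,10,11,12,13,14,15,24,25,26,27,28,29,30,31): 1⊕1⊕1⊕0⊕1⊕0⊕0⊕1⊕1⊕0⊕1⊕1⊕0⊕0⊕0⊕0 = 0
s16 (pos 16,17,18,19,20,21,22,23,24,25,26,27,28,29,30,31): 1⊕0⊕0⊕0⊕0⊕0⊕0⊕1⊕1⊕0⊕1⊕1⊕0⊕0⊕0⊕0 = 1
Syndrome s16…s1 = 10010 → error at position 18.
Flip position 18: 0000111111010011000000110110000 → 0000111111010011010000110110000

0000111111010011010000110110000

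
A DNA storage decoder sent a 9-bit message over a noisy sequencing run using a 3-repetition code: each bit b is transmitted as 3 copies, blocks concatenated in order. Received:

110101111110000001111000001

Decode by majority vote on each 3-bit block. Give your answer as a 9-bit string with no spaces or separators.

Block 1 (110): 2 ones → 1
Block 2 (101): 2 ones → 1
Block 3 (111): 3 ones → 1
Block 4 (110): 2 ones → 1
Block 5 (000): 0 ones → 0
Block 6 (001): 1 one → 0
Block 7 (111): 3 ones → 1
Block 8 (000): 0 ones → 0
Block 9 (001): 1 one → 0

111100100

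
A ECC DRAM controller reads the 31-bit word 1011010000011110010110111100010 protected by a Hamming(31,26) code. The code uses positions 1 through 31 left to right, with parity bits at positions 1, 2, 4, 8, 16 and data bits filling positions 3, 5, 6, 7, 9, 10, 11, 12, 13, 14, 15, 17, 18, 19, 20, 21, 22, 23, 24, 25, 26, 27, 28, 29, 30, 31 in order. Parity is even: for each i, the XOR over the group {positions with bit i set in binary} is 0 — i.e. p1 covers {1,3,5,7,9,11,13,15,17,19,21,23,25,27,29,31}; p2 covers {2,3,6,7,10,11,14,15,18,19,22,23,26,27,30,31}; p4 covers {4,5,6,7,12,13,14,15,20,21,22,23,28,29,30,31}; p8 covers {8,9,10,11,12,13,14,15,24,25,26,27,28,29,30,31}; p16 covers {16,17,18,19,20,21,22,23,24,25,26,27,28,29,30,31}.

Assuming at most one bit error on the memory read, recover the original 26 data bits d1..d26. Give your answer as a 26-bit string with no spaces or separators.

s1 (pos 1,3,5,7,9,11,13,15,17,19,21,23,25,27,29,31): 1⊕1⊕0⊕0⊕0⊕0⊕1⊕1⊕0⊕0⊕1⊕1⊕1⊕0⊕0⊕0 = 1
s2 (pos 2,3,6,7,10,11,14,15,18,19,22,23,26,27,30,31): 0⊕1⊕1⊕0⊕0⊕0⊕1⊕1⊕1⊕0⊕0⊕1⊕1⊕0⊕1⊕0 = 0
s4 (pos 4,5,6,7,12,13,14,15,20,21,22,23,28,29,30,31): 1⊕0⊕1⊕0⊕1⊕1⊕1⊕1⊕1⊕1⊕0⊕1⊕0⊕0⊕1⊕0 = 0
s8 (pos 8,9,10,11,12,13,14,15,24,25,26,27,28,29,30,31): 0⊕0⊕0⊕0⊕1⊕1⊕1⊕1⊕1⊕1⊕1⊕0⊕0⊕0⊕1⊕0 = 0
s16 (pos 16,17,18,19,20,21,22,23,24,25,26,27,28,29,30,31): 0⊕0⊕1⊕0⊕1⊕1⊕0⊕1⊕1⊕1⊕1⊕0⊕0⊕0⊕1⊕0 = 0
Syndrome s16…s1 = 00001 → error at position 1.
Flip position 1: 1011010000011110010110111100010 → 0011010000011110010110111100010
Read data bits from positions 3,5,6,7,9,10,11,12,13,14,15,17,18,19,20,21,22,23,24,25,26,27,28,29,30,31: 10100001111010110111100010

10100001111010110111100010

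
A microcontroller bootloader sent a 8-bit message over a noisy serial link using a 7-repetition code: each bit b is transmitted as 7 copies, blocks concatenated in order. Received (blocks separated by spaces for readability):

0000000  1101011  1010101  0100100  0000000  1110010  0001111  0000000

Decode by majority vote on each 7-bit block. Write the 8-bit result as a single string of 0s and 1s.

01100110

Block 1 (0000000): 0 ones → 0
Block 2 (1101011): 5 ones → 1
Block 3 (1010101): 4 ones → 1
Block 4 (0100100): 2 ones → 0
Block 5 (0000000): 0 ones → 0
Block 6 (1110010): 4 ones → 1
Block 7 (0001111): 4 ones → 1
Block 8 (0000000): 0 ones → 0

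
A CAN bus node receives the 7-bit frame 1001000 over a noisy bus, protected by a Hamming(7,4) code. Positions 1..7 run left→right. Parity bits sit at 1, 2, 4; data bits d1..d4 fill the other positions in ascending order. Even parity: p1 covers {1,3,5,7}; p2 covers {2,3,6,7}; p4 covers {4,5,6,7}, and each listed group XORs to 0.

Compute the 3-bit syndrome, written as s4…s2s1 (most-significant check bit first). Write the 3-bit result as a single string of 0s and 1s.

s1 (pos 1,3,5,7): 1⊕0⊕0⊕0 = 1
s2 (pos 2,3,6,7): 0⊕0⊕0⊕0 = 0
s4 (pos 4,5,6,7): 1⊕0⊕0⊕0 = 1
Syndrome s4…s1 = 101 → error at position 5.

101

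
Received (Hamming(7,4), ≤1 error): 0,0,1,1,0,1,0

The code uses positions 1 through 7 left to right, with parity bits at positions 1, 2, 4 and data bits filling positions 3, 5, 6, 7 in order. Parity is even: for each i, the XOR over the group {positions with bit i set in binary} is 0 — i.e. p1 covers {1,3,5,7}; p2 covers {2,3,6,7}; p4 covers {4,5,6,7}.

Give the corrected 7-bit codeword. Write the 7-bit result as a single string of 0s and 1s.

1011010

s1 (pos 1,3,5,7): 0⊕1⊕0⊕0 = 1
s2 (pos 2,3,6,7): 0⊕1⊕1⊕0 = 0
s4 (pos 4,5,6,7): 1⊕0⊕1⊕0 = 0
Syndrome s4…s1 = 001 → error at position 1.
Flip position 1: 0011010 → 1011010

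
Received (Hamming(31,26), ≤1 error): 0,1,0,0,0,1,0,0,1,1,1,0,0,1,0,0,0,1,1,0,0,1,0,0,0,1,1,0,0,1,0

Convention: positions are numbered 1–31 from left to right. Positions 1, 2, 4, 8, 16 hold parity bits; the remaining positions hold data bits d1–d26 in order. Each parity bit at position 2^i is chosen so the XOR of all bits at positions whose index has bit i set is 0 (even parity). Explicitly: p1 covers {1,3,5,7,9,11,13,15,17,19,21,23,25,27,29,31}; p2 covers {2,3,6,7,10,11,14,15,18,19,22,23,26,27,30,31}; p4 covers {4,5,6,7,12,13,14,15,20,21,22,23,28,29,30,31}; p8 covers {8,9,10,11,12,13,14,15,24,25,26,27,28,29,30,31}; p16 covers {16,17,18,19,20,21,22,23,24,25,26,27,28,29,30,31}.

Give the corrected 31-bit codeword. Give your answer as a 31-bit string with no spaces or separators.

0100010010100100011001000110010

s1 (pos 1,3,5,7,9,11,13,15,17,19,21,23,25,27,29,31): 0⊕0⊕0⊕0⊕1⊕1⊕0⊕0⊕0⊕1⊕0⊕0⊕0⊕1⊕0⊕0 = 0
s2 (pos 2,3,6,7,10,11,14,15,18,19,22,23,26,27,30,31): 1⊕0⊕1⊕0⊕1⊕1⊕1⊕0⊕1⊕1⊕1⊕0⊕1⊕1⊕1⊕0 = 1
s4 (pos 4,5,6,7,12,13,14,15,20,21,22,23,28,29,30,31): 0⊕0⊕1⊕0⊕0⊕0⊕1⊕0⊕0⊕0⊕1⊕0⊕0⊕0⊕1⊕0 = 0
s8 (pos 8,9,10,11,12,13,14,15,24,25,26,27,28,29,30,31): 0⊕1⊕1⊕1⊕0⊕0⊕1⊕0⊕0⊕0⊕1⊕1⊕0⊕0⊕1⊕0 = 1
s16 (pos 16,17,18,19,20,21,22,23,24,25,26,27,28,29,30,31): 0⊕0⊕1⊕1⊕0⊕0⊕1⊕0⊕0⊕0⊕1⊕1⊕0⊕0⊕1⊕0 = 0
Syndrome s16…s1 = 01010 → error at position 10.
Flip position 10: 0100010011100100011001000110010 → 0100010010100100011001000110010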